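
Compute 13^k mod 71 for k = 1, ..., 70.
g^1, g^2, ..., g^{70} mod 71: {13, 27, 67, 19, 34, 16, 66, 6, 7, 20, 47, 43, 62, 25, 41, 36, 42, 49, 69, 45, 17, 8, 33, 3, 39, 10, 59, 57, 31, 48, 56, 18, 21, 60, 70, 58, 44, 4, 52, 37, 55, 5, 65, 64, 51, 24, 28, 9, 46, 30, 35, 29, 22, 2, 26, 54, 63, 38, 68, 32, 61, 12, 14, 40, 23, 15, 53, 50, 11, 1}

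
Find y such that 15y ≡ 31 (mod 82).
13

Since gcd(15, 82) = 1 divides 31, a solution exists.
Multiply both sides by the inverse of 15 mod 82:
  15^(-1) mod 82 = 11
  x ≡ 11 × 31 ≡ 341 ≡ 13 (mod 82)
Verification: 15 × 13 = 195 = 2 × 82 + 31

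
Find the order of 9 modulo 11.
Powers of 9 mod 11: 9^1≡9, 9^2≡4, 9^3≡3, 9^4≡5, 9^5≡1. Order = 5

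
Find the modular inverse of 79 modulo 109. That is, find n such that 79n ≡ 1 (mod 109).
69

Using Extended Euclidean Algorithm:
gcd(79, 109) = 1
Bezout coefficients: 79 × -40 + 109 × 29 = 1
So 79 × -40 ≡ 1 (mod 109)
The inverse is -40 mod 109 = 69
Verification: 79 × 69 = 5451 = 50 × 109 + 1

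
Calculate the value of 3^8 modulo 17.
8 = 8 (binary 1000). Repeated squaring mod 17: 3^1 ≡ 3; 3^2 ≡ 3² = 9 ≡ 9; 3^4 ≡ 9² = 81 ≡ 13; 3^8 ≡ 13² = 169 ≡ 16. So 3^8 ≡ 16 (mod 17).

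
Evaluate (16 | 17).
(16/17) = 16^{8} mod 17 = 1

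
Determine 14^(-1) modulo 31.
14^(-1) ≡ 20 (mod 31). Verification: 14 × 20 = 280 ≡ 1 (mod 31)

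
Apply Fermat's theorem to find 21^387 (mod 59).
By Fermat: 21^{58} ≡ 1 (mod 59). 387 = 6×58 + 39. So 21^{387} ≡ 21^{39} ≡ 9 (mod 59)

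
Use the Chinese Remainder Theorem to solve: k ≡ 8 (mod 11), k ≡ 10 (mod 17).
129

Using the Chinese Remainder Theorem:
M = product of moduli = 187
For equation 1: M_1 = 17, 17 ≡ 6 (mod 11), inverse of 17 mod 11 is 2 (check: 6 × 2 = 12 ≡ 1 (mod 11))
For equation 2: M_2 = 11, 11 ≡ 11 (mod 17), inverse of 11 mod 17 is 14 (check: 11 × 14 = 154 ≡ 1 (mod 17))
Combine: k ≡ Σ r_i×M_i×(M_i⁻¹ mod m_i) = 8×17×2 + 10×11×14 = 272 + 1540 = 1812
1812 mod 187 = 129
k ≡ 129 (mod 187)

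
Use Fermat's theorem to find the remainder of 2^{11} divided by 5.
3

By Fermat's Little Theorem, a^(p-1) ≡ 1 (mod p) for prime p and gcd(a, p) = 1
Here p = 5, so 2^4 ≡ 1 (mod 5)
We can reduce the exponent: 11 mod 4 = 3
So 2^11 ≡ 2^3 (mod 5)
Computing: 2^3 mod 5 = 3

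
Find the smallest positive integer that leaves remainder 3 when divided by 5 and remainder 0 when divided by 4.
M = 5 × 4 = 20. M₁ = 4, y₁ ≡ 4 (mod 5). M₂ = 5, y₂ ≡ 1 (mod 4). k = 3×4×4 + 0×5×1 ≡ 8 (mod 20). The smallest positive such number is 8.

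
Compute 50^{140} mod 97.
96

Using successive squaring:
Binary expansion of 140: 10001100
Powers of 50 mod 97 (each is the square of the previous):
  50^1 ≡ 50 (mod 97)
  50^2 ≡ 50² = 2500 ≡ 75 (mod 97)
  50^4 ≡ 75² = 5625 ≡ 96 (mod 97)
  50^8 ≡ 96² = 9216 ≡ 1 (mod 97)
  50^16 ≡ 1² = 1 ≡ 1 (mod 97)
  50^32 ≡ 1² = 1 ≡ 1 (mod 97)
  50^64 ≡ 1² = 1 ≡ 1 (mod 97)
  50^128 ≡ 1² = 1 ≡ 1 (mod 97)
140 = 128 + 8 + 4, so 50^140 = 50^128 × 50^8 × 50^4 ≡ 1 × 1 × 96 (mod 97)
Multiplying step by step:
  1 × 1 = 1 ≡ 1 (mod 97)
  1 × 96 = 96 ≡ 96 (mod 97)
Result: 50^140 ≡ 96 (mod 97)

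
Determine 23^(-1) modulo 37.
23^(-1) ≡ 29 (mod 37). Verification: 23 × 29 = 667 ≡ 1 (mod 37)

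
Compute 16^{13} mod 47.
17

Using successive squaring:
Binary expansion of 13: 1101
Powers of 16 mod 47 (each is the square of the previous):
  16^1 ≡ 16 (mod 47)
  16^2 ≡ 16² = 256 ≡ 21 (mod 47)
  16^4 ≡ 21² = 441 ≡ 18 (mod 47)
  16^8 ≡ 18² = 324 ≡ 42 (mod 47)
13 = 8 + 4 + 1, so 16^13 = 16^8 × 16^4 × 16^1 ≡ 42 × 18 × 16 (mod 47)
Multiplying step by step:
  42 × 18 = 756 ≡ 4 (mod 47)
  4 × 16 = 64 ≡ 17 (mod 47)
Result: 16^13 ≡ 17 (mod 47)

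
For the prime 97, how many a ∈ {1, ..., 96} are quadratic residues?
For prime 97, there are (p-1)/2 = (97-1)/2 = 48 quadratic residues (excluding 0).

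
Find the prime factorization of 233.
233

Divide by primes starting from smallest:
233 ÷ 233 = 1

233 = 233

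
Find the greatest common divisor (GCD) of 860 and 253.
1

Using the Euclidean algorithm:
860 = 3 × 253 + 101
253 = 2 × 101 + 51
101 = 1 × 51 + 50
51 = 1 × 50 + 1
50 = 50 × 1 + 0

GCD(860, 253) = 1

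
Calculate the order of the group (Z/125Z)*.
100

Prime factorization: 125 = 5^3
Using the formula φ(n) = n × Π(1 - 1/p) for each prime factor p:
φ(125) = 125 × (1 - 1/5)
φ(125) = 100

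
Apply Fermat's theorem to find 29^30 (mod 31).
By Fermat's Little Theorem, 29^{30} ≡ 1 (mod 31) since 31 is prime and gcd(29, 31) = 1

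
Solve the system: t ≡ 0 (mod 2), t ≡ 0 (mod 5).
M = 2 × 5 = 10. M₁ = 5, y₁ ≡ 1 (mod 2). M₂ = 2, y₂ ≡ 3 (mod 5). t = 0×5×1 + 0×2×3 ≡ 0 (mod 10)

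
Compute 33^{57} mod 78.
21

Using successive squaring:
Binary expansion of 57: 111001
Powers of 33 mod 78 (each is the square of the previous):
  33^1 ≡ 33 (mod 78)
  33^2 ≡ 33² = 1089 ≡ 75 (mod 78)
  33^4 ≡ 75² = 5625 ≡ 9 (mod 78)
  33^8 ≡ 9² = 81 ≡ 3 (mod 78)
  33^16 ≡ 3² = 9 ≡ 9 (mod 78)
  33^32 ≡ 9² = 81 ≡ 3 (mod 78)
57 = 32 + 16 + 8 + 1, so 33^57 = 33^32 × 33^16 × 33^8 × 33^1 ≡ 3 × 9 × 3 × 33 (mod 78)
Multiplying step by step:
  3 × 9 = 27 ≡ 27 (mod 78)
  27 × 3 = 81 ≡ 3 (mod 78)
  3 × 33 = 99 ≡ 21 (mod 78)
Result: 33^57 ≡ 21 (mod 78)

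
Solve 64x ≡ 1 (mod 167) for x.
64^(-1) ≡ 107 (mod 167). Verification: 64 × 107 = 6848 ≡ 1 (mod 167)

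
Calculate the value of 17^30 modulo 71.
Using repeated squaring. 30 = 16 + 8 + 4 + 2 (binary 11110). Repeated squaring mod 71: 17^1 ≡ 17; 17^2 ≡ 17² = 289 ≡ 5; 17^4 ≡ 5² = 25 ≡ 25; 17^8 ≡ 25² = 625 ≡ 57; 17^16 ≡ 57² = 3249 ≡ 54. Multiply: 17^30 = 17^16 × 17^8 × 17^4 × 17^2 ≡ 54 × 57 × 25 × 5 (mod 71): 54 × 57 = 3078 ≡ 25; 25 × 25 = 625 ≡ 57; 57 × 5 = 285 ≡ 1. So 17^30 ≡ 1 (mod 71).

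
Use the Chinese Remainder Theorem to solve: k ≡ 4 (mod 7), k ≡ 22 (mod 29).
109

Using the Chinese Remainder Theorem:
M = product of moduli = 203
For equation 1: M_1 = 29, 29 ≡ 1 (mod 7), inverse of 29 mod 7 is 1 (check: 1 × 1 = 1 ≡ 1 (mod 7))
For equation 2: M_2 = 7, 7 ≡ 7 (mod 29), inverse of 7 mod 29 is 25 (check: 7 × 25 = 175 ≡ 1 (mod 29))
Combine: k ≡ Σ r_i×M_i×(M_i⁻¹ mod m_i) = 4×29×1 + 22×7×25 = 116 + 3850 = 3966
3966 mod 203 = 109
k ≡ 109 (mod 203)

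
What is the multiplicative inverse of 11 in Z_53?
29

Using Extended Euclidean Algorithm:
gcd(11, 53) = 1
Bezout coefficients: 11 × -24 + 53 × 5 = 1
So 11 × -24 ≡ 1 (mod 53)
The inverse is -24 mod 53 = 29
Verification: 11 × 29 = 319 = 6 × 53 + 1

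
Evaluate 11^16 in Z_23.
Using repeated squaring. 16 = 16 (binary 10000). Repeated squaring mod 23: 11^1 ≡ 11; 11^2 ≡ 11² = 121 ≡ 6; 11^4 ≡ 6² = 36 ≡ 13; 11^8 ≡ 13² = 169 ≡ 8; 11^16 ≡ 8² = 64 ≡ 18. So 11^16 ≡ 18 (mod 23).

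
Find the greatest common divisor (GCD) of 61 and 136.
1

Using the Euclidean algorithm:
61 = 0 × 136 + 61
136 = 2 × 61 + 14
61 = 4 × 14 + 5
14 = 2 × 5 + 4
5 = 1 × 4 + 1
4 = 4 × 1 + 0

GCD(61, 136) = 1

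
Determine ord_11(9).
Powers of 9 mod 11: 9^1≡9, 9^2≡4, 9^3≡3, 9^4≡5, 9^5≡1. Order = 5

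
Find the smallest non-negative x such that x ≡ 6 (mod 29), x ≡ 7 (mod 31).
441

Using the Chinese Remainder Theorem:
M = product of moduli = 899
For equation 1: M_1 = 31, 31 ≡ 2 (mod 29), inverse of 31 mod 29 is 15 (check: 2 × 15 = 30 ≡ 1 (mod 29))
For equation 2: M_2 = 29, 29 ≡ 29 (mod 31), inverse of 29 mod 31 is 15 (check: 29 × 15 = 435 ≡ 1 (mod 31))
Combine: x ≡ Σ r_i×M_i×(M_i⁻¹ mod m_i) = 6×31×15 + 7×29×15 = 2790 + 3045 = 5835
5835 mod 899 = 441
x ≡ 441 (mod 899)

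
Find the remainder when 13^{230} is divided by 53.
By Fermat: 13^{52} ≡ 1 (mod 53). 230 = 4×52 + 22. So 13^{230} ≡ 13^{22} ≡ 44 (mod 53)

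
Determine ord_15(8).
Powers of 8 mod 15: 8^1≡8, 8^2≡4, 8^3≡2, 8^4≡1. Order = 4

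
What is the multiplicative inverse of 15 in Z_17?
15^(-1) ≡ 8 (mod 17). Verification: 15 × 8 = 120 ≡ 1 (mod 17)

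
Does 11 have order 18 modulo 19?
p - 1 = 18 has prime divisors 2, 3. Check 11^(18/q) mod 19 for each: 11^(18/2) = 11^9 ≡ 1, 11^(18/3) = 11^6 ≡ 1 (mod 19). Since 11^9 ≡ 1 (mod 19), the order of 11 divides 9 (in fact the order is 3) ≠ 18, so it is not a primitive root.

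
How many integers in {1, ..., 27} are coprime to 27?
18

Prime factorization: 27 = 3^3
Using the formula φ(n) = n × Π(1 - 1/p) for each prime factor p:
φ(27) = 27 × (1 - 1/3)
φ(27) = 18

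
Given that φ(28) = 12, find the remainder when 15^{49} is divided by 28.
By Euler: 15^{12} ≡ 1 (mod 28) since gcd(15, 28) = 1. 49 = 4×12 + 1. So 15^{49} ≡ 15^{1} ≡ 15 (mod 28)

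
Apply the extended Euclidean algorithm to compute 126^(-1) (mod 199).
Extended GCD: 126(-30) + 199(19) = 1. So 126^(-1) ≡ 169 ≡ 169 (mod 199). Verify: 126 × 169 = 21294 ≡ 1 (mod 199)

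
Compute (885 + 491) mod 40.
16

(885 + 491) = 1376
1376 mod 40 = 16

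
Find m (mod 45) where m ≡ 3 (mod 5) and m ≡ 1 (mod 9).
M = 5 × 9 = 45. M₁ = 9, y₁ ≡ 4 (mod 5). M₂ = 5, y₂ ≡ 2 (mod 9). m = 3×9×4 + 1×5×2 ≡ 28 (mod 45)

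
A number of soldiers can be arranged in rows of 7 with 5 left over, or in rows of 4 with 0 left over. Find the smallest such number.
M = 7 × 4 = 28. M₁ = 4, y₁ ≡ 2 (mod 7). M₂ = 7, y₂ ≡ 3 (mod 4). n = 5×4×2 + 0×7×3 ≡ 12 (mod 28). The smallest positive such number is 12.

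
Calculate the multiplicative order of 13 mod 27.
Powers of 13 mod 27: 13^1≡13, 13^2≡7, 13^3≡10, 13^4≡22, 13^5≡16, 13^6≡19, 13^7≡4, 13^8≡25, 13^9≡1. Order = 9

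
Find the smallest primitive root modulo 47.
5

A primitive root g modulo p has order p-1 = 46
Prime divisors of 46: [2, 23]
g is a primitive root iff g^(46/q) ≢ 1 (mod 47) for each prime divisor q
Testing small values:
  g = 2: 2^23 ≡ 1, 2^2 ≡ 4 (mod 47) → 2^23 ≡ 1, not primitive root
  g = 3: 3^23 ≡ 1, 3^2 ≡ 9 (mod 47) → 3^23 ≡ 1, not primitive root
  g = 4: 4^23 ≡ 1, 4^2 ≡ 16 (mod 47) → 4^23 ≡ 1, not primitive root
  g = 5: 5^23 ≡ 46, 5^2 ≡ 25 (mod 47) → none is 1, primitive root!
The smallest primitive root is 5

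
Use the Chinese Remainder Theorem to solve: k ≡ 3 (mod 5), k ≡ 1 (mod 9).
M = 5 × 9 = 45. M₁ = 9, y₁ ≡ 4 (mod 5). M₂ = 5, y₂ ≡ 2 (mod 9). k = 3×9×4 + 1×5×2 ≡ 28 (mod 45)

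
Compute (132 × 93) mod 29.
9

(132 × 93) = 12276
12276 mod 29 = 9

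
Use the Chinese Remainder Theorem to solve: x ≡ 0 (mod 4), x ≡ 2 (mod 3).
M = 4 × 3 = 12. M₁ = 3, y₁ ≡ 3 (mod 4). M₂ = 4, y₂ ≡ 1 (mod 3). x = 0×3×3 + 2×4×1 ≡ 8 (mod 12)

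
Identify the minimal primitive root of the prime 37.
p - 1 = 36 has prime divisors 2, 3. h is a primitive root mod 37 iff h^(36/q) ≢ 1 (mod 37) for each such q.
h = 2: 2^18 ≡ 36, 2^12 ≡ 26 (mod 37); none is 1, so 2 has order 36 and is a primitive root.
The smallest primitive root mod 37 is g = 2.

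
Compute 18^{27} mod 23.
3

Using successive squaring:
Binary expansion of 27: 11011
Powers of 18 mod 23 (each is the square of the previous):
  18^1 ≡ 18 (mod 23)
  18^2 ≡ 18² = 324 ≡ 2 (mod 23)
  18^4 ≡ 2² = 4 ≡ 4 (mod 23)
  18^8 ≡ 4² = 16 ≡ 16 (mod 23)
  18^16 ≡ 16² = 256 ≡ 3 (mod 23)
27 = 16 + 8 + 2 + 1, so 18^27 = 18^16 × 18^8 × 18^2 × 18^1 ≡ 3 × 16 × 2 × 18 (mod 23)
Multiplying step by step:
  3 × 16 = 48 ≡ 2 (mod 23)
  2 × 2 = 4 ≡ 4 (mod 23)
  4 × 18 = 72 ≡ 3 (mod 23)
Result: 18^27 ≡ 3 (mod 23)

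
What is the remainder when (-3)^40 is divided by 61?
Using repeated squaring. (-3) ≡ 58 (mod 61). 40 = 32 + 8 (binary 101000). Repeated squaring mod 61: 58^1 ≡ 58; 58^2 ≡ 58² = 3364 ≡ 9; 58^4 ≡ 9² = 81 ≡ 20; 58^8 ≡ 20² = 400 ≡ 34; 58^16 ≡ 34² = 1156 ≡ 58; 58^32 ≡ 58² = 3364 ≡ 9. Multiply: (-3)^40 ≡ 58^32 × 58^8 ≡ 9 × 34 (mod 61): 9 × 34 = 306 ≡ 1. So (-3)^40 ≡ 1 (mod 61).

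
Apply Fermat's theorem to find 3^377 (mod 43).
By Fermat: 3^{42} ≡ 1 (mod 43). 377 = 8×42 + 41. So 3^{377} ≡ 3^{41} ≡ 29 (mod 43)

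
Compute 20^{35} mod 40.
0

Using successive squaring:
Binary expansion of 35: 100011
Powers of 20 mod 40 (each is the square of the previous):
  20^1 ≡ 20 (mod 40)
  20^2 ≡ 20² = 400 ≡ 0 (mod 40)
  20^4 ≡ 0² = 0 ≡ 0 (mod 40)
  20^8 ≡ 0² = 0 ≡ 0 (mod 40)
  20^16 ≡ 0² = 0 ≡ 0 (mod 40)
  20^32 ≡ 0² = 0 ≡ 0 (mod 40)
35 = 32 + 2 + 1, so 20^35 = 20^32 × 20^2 × 20^1 ≡ 0 × 0 × 20 (mod 40)
Multiplying step by step:
  0 × 0 = 0 ≡ 0 (mod 40)
  0 × 20 = 0 ≡ 0 (mod 40)
Result: 20^35 ≡ 0 (mod 40)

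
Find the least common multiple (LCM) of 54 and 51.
918

First find GCD(54, 51) using the Euclidean algorithm:
54 = 1 × 51 + 3
51 = 17 × 3 + 0
GCD(54, 51) = 3

LCM formula: LCM(a, b) = (a × b) / GCD(a, b)
LCM(54, 51) = (54 × 51) / 3
LCM(54, 51) = 2754 / 3
LCM(54, 51) = 918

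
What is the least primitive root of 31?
3

A primitive root g modulo p has order p-1 = 30
Prime divisors of 30: [2, 3, 5]
g is a primitive root iff g^(30/q) ≢ 1 (mod 31) for each prime divisor q
Testing small values:
  g = 2: 2^15 ≡ 1, 2^10 ≡ 1, 2^6 ≡ 2 (mod 31) → 2^15 ≡ 1, not primitive root
  g = 3: 3^15 ≡ 30, 3^10 ≡ 25, 3^6 ≡ 16 (mod 31) → none is 1, primitive root!
The smallest primitive root is 3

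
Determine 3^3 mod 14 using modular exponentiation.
3 = 2 + 1 (binary 11). Repeated squaring mod 14: 3^1 ≡ 3; 3^2 ≡ 3² = 9 ≡ 9. Multiply: 3^3 = 3^2 × 3^1 ≡ 9 × 3 (mod 14): 9 × 3 = 27 ≡ 13. So 3^3 ≡ 13 (mod 14).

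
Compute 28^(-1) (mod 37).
28^(-1) ≡ 4 (mod 37). Verification: 28 × 4 = 112 ≡ 1 (mod 37)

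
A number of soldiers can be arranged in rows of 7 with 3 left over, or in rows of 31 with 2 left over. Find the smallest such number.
M = 7 × 31 = 217. M₁ = 31, y₁ ≡ 5 (mod 7). M₂ = 7, y₂ ≡ 9 (mod 31). n = 3×31×5 + 2×7×9 ≡ 157 (mod 217). The smallest positive such number is 157.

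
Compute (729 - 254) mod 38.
19

(729 - 254) = 475
475 mod 38 = 19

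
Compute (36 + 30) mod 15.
6

(36 + 30) = 66
66 mod 15 = 6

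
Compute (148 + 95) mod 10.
3

(148 + 95) = 243
243 mod 10 = 3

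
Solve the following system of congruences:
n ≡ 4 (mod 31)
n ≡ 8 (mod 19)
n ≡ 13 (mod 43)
16310

Using the Chinese Remainder Theorem:
M = product of moduli = 25327
For equation 1: M_1 = 817, 817 ≡ 11 (mod 31), inverse of 817 mod 31 is 17 (check: 11 × 17 = 187 ≡ 1 (mod 31))
For equation 2: M_2 = 1333, 1333 ≡ 3 (mod 19), inverse of 1333 mod 19 is 13 (check: 3 × 13 = 39 ≡ 1 (mod 19))
For equation 3: M_3 = 589, 589 ≡ 30 (mod 43), inverse of 589 mod 43 is 33 (check: 30 × 33 = 990 ≡ 1 (mod 43))
Combine: n ≡ Σ r_i×M_i×(M_i⁻¹ mod m_i) = 4×817×17 + 8×1333×13 + 13×589×33 = 55556 + 138632 + 252681 = 446869
446869 mod 25327 = 16310
n ≡ 16310 (mod 25327)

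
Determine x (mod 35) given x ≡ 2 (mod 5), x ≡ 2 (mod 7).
2

Using the Chinese Remainder Theorem:
M = product of moduli = 35
For equation 1: M_1 = 7, 7 ≡ 2 (mod 5), inverse of 7 mod 5 is 3 (check: 2 × 3 = 6 ≡ 1 (mod 5))
For equation 2: M_2 = 5, 5 ≡ 5 (mod 7), inverse of 5 mod 7 is 3 (check: 5 × 3 = 15 ≡ 1 (mod 7))
Combine: x ≡ Σ r_i×M_i×(M_i⁻¹ mod m_i) = 2×7×3 + 2×5×3 = 42 + 30 = 72
72 mod 35 = 2
x ≡ 2 (mod 35)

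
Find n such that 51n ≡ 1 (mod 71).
51^(-1) ≡ 39 (mod 71). Verification: 51 × 39 = 1989 ≡ 1 (mod 71)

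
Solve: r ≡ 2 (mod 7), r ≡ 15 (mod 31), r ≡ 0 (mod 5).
M = 7 × 31 × 5 = 1085. M₁ = 155, y₁ ≡ 1 (mod 7). M₂ = 35, y₂ ≡ 8 (mod 31). M₃ = 217, y₃ ≡ 3 (mod 5). r = 2×155×1 + 15×35×8 + 0×217×3 ≡ 170 (mod 1085)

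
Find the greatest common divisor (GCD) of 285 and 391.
1

Using the Euclidean algorithm:
285 = 0 × 391 + 285
391 = 1 × 285 + 106
285 = 2 × 106 + 73
106 = 1 × 73 + 33
73 = 2 × 33 + 7
33 = 4 × 7 + 5
7 = 1 × 5 + 2
5 = 2 × 2 + 1
2 = 2 × 1 + 0

GCD(285, 391) = 1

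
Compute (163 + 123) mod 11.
0

(163 + 123) = 286
286 mod 11 = 0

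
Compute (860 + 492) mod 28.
8

(860 + 492) = 1352
1352 mod 28 = 8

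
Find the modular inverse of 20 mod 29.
20^(-1) ≡ 16 (mod 29). Verification: 20 × 16 = 320 ≡ 1 (mod 29)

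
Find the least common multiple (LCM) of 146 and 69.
10074

First find GCD(146, 69) using the Euclidean algorithm:
146 = 2 × 69 + 8
69 = 8 × 8 + 5
8 = 1 × 5 + 3
5 = 1 × 3 + 2
3 = 1 × 2 + 1
2 = 2 × 1 + 0
GCD(146, 69) = 1

LCM formula: LCM(a, b) = (a × b) / GCD(a, b)
LCM(146, 69) = (146 × 69) / 1
LCM(146, 69) = 10074 / 1
LCM(146, 69) = 10074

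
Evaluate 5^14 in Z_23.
Using repeated squaring. 14 = 8 + 4 + 2 (binary 1110). Repeated squaring mod 23: 5^1 ≡ 5; 5^2 ≡ 5² = 25 ≡ 2; 5^4 ≡ 2² = 4 ≡ 4; 5^8 ≡ 4² = 16 ≡ 16. Multiply: 5^14 = 5^8 × 5^4 × 5^2 ≡ 16 × 4 × 2 (mod 23): 16 × 4 = 64 ≡ 18; 18 × 2 = 36 ≡ 13. So 5^14 ≡ 13 (mod 23).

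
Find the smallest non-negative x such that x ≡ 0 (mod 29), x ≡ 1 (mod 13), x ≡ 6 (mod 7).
1392

Using the Chinese Remainder Theorem:
M = product of moduli = 2639
For equation 1: M_1 = 91, 91 ≡ 4 (mod 29), inverse of 91 mod 29 is 22 (check: 4 × 22 = 88 ≡ 1 (mod 29))
For equation 2: M_2 = 203, 203 ≡ 8 (mod 13), inverse of 203 mod 13 is 5 (check: 8 × 5 = 40 ≡ 1 (mod 13))
For equation 3: M_3 = 377, 377 ≡ 6 (mod 7), inverse of 377 mod 7 is 6 (check: 6 × 6 = 36 ≡ 1 (mod 7))
Combine: x ≡ Σ r_i×M_i×(M_i⁻¹ mod m_i) = 0×91×22 + 1×203×5 + 6×377×6 = 0 + 1015 + 13572 = 14587
14587 mod 2639 = 1392
x ≡ 1392 (mod 2639)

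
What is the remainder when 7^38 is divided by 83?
Using repeated squaring. 38 = 32 + 4 + 2 (binary 100110). Repeated squaring mod 83: 7^1 ≡ 7; 7^2 ≡ 7² = 49 ≡ 49; 7^4 ≡ 49² = 2401 ≡ 77; 7^8 ≡ 77² = 5929 ≡ 36; 7^16 ≡ 36² = 1296 ≡ 51; 7^32 ≡ 51² = 2601 ≡ 28. Multiply: 7^38 = 7^32 × 7^4 × 7^2 ≡ 28 × 77 × 49 (mod 83): 28 × 77 = 2156 ≡ 81; 81 × 49 = 3969 ≡ 68. So 7^38 ≡ 68 (mod 83).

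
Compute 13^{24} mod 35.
1

Using successive squaring:
Binary expansion of 24: 11000
Powers of 13 mod 35 (each is the square of the previous):
  13^1 ≡ 13 (mod 35)
  13^2 ≡ 13² = 169 ≡ 29 (mod 35)
  13^4 ≡ 29² = 841 ≡ 1 (mod 35)
  13^8 ≡ 1² = 1 ≡ 1 (mod 35)
  13^16 ≡ 1² = 1 ≡ 1 (mod 35)
24 = 16 + 8, so 13^24 = 13^16 × 13^8 ≡ 1 × 1 (mod 35)
Multiplying step by step:
  1 × 1 = 1 ≡ 1 (mod 35)
Result: 13^24 ≡ 1 (mod 35)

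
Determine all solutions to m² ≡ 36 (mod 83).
The square roots of 36 mod 83 are 77 and 6. Verify: 77² = 5929 ≡ 36 (mod 83)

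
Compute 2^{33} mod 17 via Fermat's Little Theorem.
2

By Fermat's Little Theorem, a^(p-1) ≡ 1 (mod p) for prime p and gcd(a, p) = 1
Here p = 17, so 2^16 ≡ 1 (mod 17)
We can reduce the exponent: 33 mod 16 = 1
So 2^33 ≡ 2^1 (mod 17)
Computing: 2^1 mod 17 = 2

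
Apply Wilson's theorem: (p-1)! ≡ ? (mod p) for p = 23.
By Wilson's theorem, (22)! ≡ -1 ≡ 22 (mod 23)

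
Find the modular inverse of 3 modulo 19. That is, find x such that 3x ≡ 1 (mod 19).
13

Using Extended Euclidean Algorithm:
gcd(3, 19) = 1
Bezout coefficients: 3 × -6 + 19 × 1 = 1
So 3 × -6 ≡ 1 (mod 19)
The inverse is -6 mod 19 = 13
Verification: 3 × 13 = 39 = 2 × 19 + 1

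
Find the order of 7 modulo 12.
Powers of 7 mod 12: 7^1≡7, 7^2≡1. Order = 2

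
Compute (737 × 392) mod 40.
24

(737 × 392) = 288904
288904 mod 40 = 24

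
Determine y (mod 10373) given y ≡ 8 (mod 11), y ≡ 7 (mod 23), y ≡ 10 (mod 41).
789

Using the Chinese Remainder Theorem:
M = product of moduli = 10373
For equation 1: M_1 = 943, 943 ≡ 8 (mod 11), inverse of 943 mod 11 is 7 (check: 8 × 7 = 56 ≡ 1 (mod 11))
For equation 2: M_2 = 451, 451 ≡ 14 (mod 23), inverse of 451 mod 23 is 5 (check: 14 × 5 = 70 ≡ 1 (mod 23))
For equation 3: M_3 = 253, 253 ≡ 7 (mod 41), inverse of 253 mod 41 is 6 (check: 7 × 6 = 42 ≡ 1 (mod 41))
Combine: y ≡ Σ r_i×M_i×(M_i⁻¹ mod m_i) = 8×943×7 + 7×451×5 + 10×253×6 = 52808 + 15785 + 15180 = 83773
83773 mod 10373 = 789
y ≡ 789 (mod 10373)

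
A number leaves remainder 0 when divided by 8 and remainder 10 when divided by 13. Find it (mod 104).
M = 8 × 13 = 104. M₁ = 13, y₁ ≡ 5 (mod 8). M₂ = 8, y₂ ≡ 5 (mod 13). r = 0×13×5 + 10×8×5 ≡ 88 (mod 104)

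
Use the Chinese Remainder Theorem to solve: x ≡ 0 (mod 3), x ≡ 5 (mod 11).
27

Using the Chinese Remainder Theorem:
M = product of moduli = 33
For equation 1: M_1 = 11, 11 ≡ 2 (mod 3), inverse of 11 mod 3 is 2 (check: 2 × 2 = 4 ≡ 1 (mod 3))
For equation 2: M_2 = 3, 3 ≡ 3 (mod 11), inverse of 3 mod 11 is 4 (check: 3 × 4 = 12 ≡ 1 (mod 11))
Combine: x ≡ Σ r_i×M_i×(M_i⁻¹ mod m_i) = 0×11×2 + 5×3×4 = 0 + 60 = 60
60 mod 33 = 27
x ≡ 27 (mod 33)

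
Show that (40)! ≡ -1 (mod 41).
(40)! mod 41 = 40. Since this equals -1 (mod 41), Wilson confirms 41 is prime.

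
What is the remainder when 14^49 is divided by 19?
Using Fermat: 14^{18} ≡ 1 (mod 19). 49 ≡ 13 (mod 18). So 14^{49} ≡ 14^{13} ≡ 2 (mod 19)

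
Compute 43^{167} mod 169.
36

Using successive squaring:
Binary expansion of 167: 10100111
Powers of 43 mod 169 (each is the square of the previous):
  43^1 ≡ 43 (mod 169)
  43^2 ≡ 43² = 1849 ≡ 159 (mod 169)
  43^4 ≡ 159² = 25281 ≡ 100 (mod 169)
  43^8 ≡ 100² = 10000 ≡ 29 (mod 169)
  43^16 ≡ 29² = 841 ≡ 165 (mod 169)
  43^32 ≡ 165² = 27225 ≡ 16 (mod 169)
  43^64 ≡ 16² = 256 ≡ 87 (mod 169)
  43^128 ≡ 87² = 7569 ≡ 133 (mod 169)
167 = 128 + 32 + 4 + 2 + 1, so 43^167 = 43^128 × 43^32 × 43^4 × 43^2 × 43^1 ≡ 133 × 16 × 100 × 159 × 43 (mod 169)
Multiplying step by step:
  133 × 16 = 2128 ≡ 100 (mod 169)
  100 × 100 = 10000 ≡ 29 (mod 169)
  29 × 159 = 4611 ≡ 48 (mod 169)
  48 × 43 = 2064 ≡ 36 (mod 169)
Result: 43^167 ≡ 36 (mod 169)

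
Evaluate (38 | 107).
(38/107) = 38^{53} mod 107 = -1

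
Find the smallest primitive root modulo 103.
5

A primitive root g modulo p has order p-1 = 102
Prime divisors of 102: [2, 3, 17]
g is a primitive root iff g^(102/q) ≢ 1 (mod 103) for each prime divisor q
Testing small values:
  g = 2: 2^51 ≡ 1, 2^34 ≡ 46, 2^6 ≡ 64 (mod 103) → 2^51 ≡ 1, not primitive root
  g = 3: 3^51 ≡ 102, 3^34 ≡ 1, 3^6 ≡ 8 (mod 103) → 3^34 ≡ 1, not primitive root
  g = 4: 4^51 ≡ 1, 4^34 ≡ 56, 4^6 ≡ 79 (mod 103) → 4^51 ≡ 1, not primitive root
  g = 5: 5^51 ≡ 102, 5^34 ≡ 56, 5^6 ≡ 72 (mod 103) → none is 1, primitive root!
The smallest primitive root is 5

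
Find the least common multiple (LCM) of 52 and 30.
780

First find GCD(52, 30) using the Euclidean algorithm:
52 = 1 × 30 + 22
30 = 1 × 22 + 8
22 = 2 × 8 + 6
8 = 1 × 6 + 2
6 = 3 × 2 + 0
GCD(52, 30) = 2

LCM formula: LCM(a, b) = (a × b) / GCD(a, b)
LCM(52, 30) = (52 × 30) / 2
LCM(52, 30) = 1560 / 2
LCM(52, 30) = 780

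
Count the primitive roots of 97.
32

The number of primitive roots modulo p is φ(p-1) = φ(96)
φ(96) = 32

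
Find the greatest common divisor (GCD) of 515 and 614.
1

Using the Euclidean algorithm:
515 = 0 × 614 + 515
614 = 1 × 515 + 99
515 = 5 × 99 + 20
99 = 4 × 20 + 19
20 = 1 × 19 + 1
19 = 19 × 1 + 0

GCD(515, 614) = 1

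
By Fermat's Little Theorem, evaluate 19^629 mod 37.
By Fermat: 19^{36} ≡ 1 (mod 37). 629 ≡ 17 (mod 36). So 19^{629} ≡ 19^{17} ≡ 35 (mod 37)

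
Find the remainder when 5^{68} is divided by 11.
By Fermat: 5^{10} ≡ 1 (mod 11). 68 = 6×10 + 8. So 5^{68} ≡ 5^{8} ≡ 4 (mod 11)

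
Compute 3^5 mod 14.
5 = 4 + 1 (binary 101). Repeated squaring mod 14: 3^1 ≡ 3; 3^2 ≡ 3² = 9 ≡ 9; 3^4 ≡ 9² = 81 ≡ 11. Multiply: 3^5 = 3^4 × 3^1 ≡ 11 × 3 (mod 14): 11 × 3 = 33 ≡ 5. So 3^5 ≡ 5 (mod 14).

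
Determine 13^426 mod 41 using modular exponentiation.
Using Fermat: 13^{40} ≡ 1 (mod 41). 426 ≡ 26 (mod 40). So 13^{426} ≡ 13^{26} ≡ 39 (mod 41)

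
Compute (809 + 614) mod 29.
2

(809 + 614) = 1423
1423 mod 29 = 2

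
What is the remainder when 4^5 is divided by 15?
5 = 4 + 1 (binary 101). Repeated squaring mod 15: 4^1 ≡ 4; 4^2 ≡ 4² = 16 ≡ 1; 4^4 ≡ 1² = 1 ≡ 1. Multiply: 4^5 = 4^4 × 4^1 ≡ 1 × 4 (mod 15): 1 × 4 = 4 ≡ 4. So 4^5 ≡ 4 (mod 15).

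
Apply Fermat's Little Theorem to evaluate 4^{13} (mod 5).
4

By Fermat's Little Theorem, a^(p-1) ≡ 1 (mod p) for prime p and gcd(a, p) = 1
Here p = 5, so 4^4 ≡ 1 (mod 5)
We can reduce the exponent: 13 mod 4 = 1
So 4^13 ≡ 4^1 (mod 5)
Computing: 4^1 mod 5 = 4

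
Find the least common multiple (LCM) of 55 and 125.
1375

First find GCD(55, 125) using the Euclidean algorithm:
55 = 0 × 125 + 55
125 = 2 × 55 + 15
55 = 3 × 15 + 10
15 = 1 × 10 + 5
10 = 2 × 5 + 0
GCD(55, 125) = 5

LCM formula: LCM(a, b) = (a × b) / GCD(a, b)
LCM(55, 125) = (55 × 125) / 5
LCM(55, 125) = 6875 / 5
LCM(55, 125) = 1375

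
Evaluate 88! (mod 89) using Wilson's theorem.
By Wilson's theorem, (88)! ≡ -1 ≡ 88 (mod 89)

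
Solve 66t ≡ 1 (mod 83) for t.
39

Using Extended Euclidean Algorithm:
gcd(66, 83) = 1
Bezout coefficients: 66 × 39 + 83 × -31 = 1
So 66 × 39 ≡ 1 (mod 83)
The inverse is 39 mod 83 = 39
Verification: 66 × 39 = 2574 = 31 × 83 + 1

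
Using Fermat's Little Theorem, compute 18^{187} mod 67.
30

By Fermat's Little Theorem, a^(p-1) ≡ 1 (mod p) for prime p and gcd(a, p) = 1
Here p = 67, so 18^66 ≡ 1 (mod 67)
We can reduce the exponent: 187 mod 66 = 55
So 18^187 ≡ 18^55 (mod 67)
Computing: 18^55 mod 67 = 30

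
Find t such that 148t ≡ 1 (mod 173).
148^(-1) ≡ 83 (mod 173). Verification: 148 × 83 = 12284 ≡ 1 (mod 173)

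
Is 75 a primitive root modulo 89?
Yes

To verify, check if 75^(88/q) ≢ 1 (mod 89) for each prime divisor q of 88
Divisors of 88 = 88: [1, 2, 4, 8, 11, 22, 44, 88]
  75^(88/2) = 75^44 ≡ 88 (mod 89)
  75^(88/11) = 75^8 ≡ 45 (mod 89)
Conclusion: 75 is a primitive root modulo 89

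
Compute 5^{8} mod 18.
7

Using successive squaring:
Binary expansion of 8: 1000
Powers of 5 mod 18 (each is the square of the previous):
  5^1 ≡ 5 (mod 18)
  5^2 ≡ 5² = 25 ≡ 7 (mod 18)
  5^4 ≡ 7² = 49 ≡ 13 (mod 18)
  5^8 ≡ 13² = 169 ≡ 7 (mod 18)
8 is a power of 2, so 5^8 is the last square: ≡ 7 (mod 18)
Result: 5^8 ≡ 7 (mod 18)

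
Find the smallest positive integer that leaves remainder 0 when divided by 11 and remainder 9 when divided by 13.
M = 11 × 13 = 143. M₁ = 13, y₁ ≡ 6 (mod 11). M₂ = 11, y₂ ≡ 6 (mod 13). y = 0×13×6 + 9×11×6 ≡ 22 (mod 143). The smallest positive such number is 22.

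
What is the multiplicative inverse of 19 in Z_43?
34

Using Extended Euclidean Algorithm:
gcd(19, 43) = 1
Bezout coefficients: 19 × -9 + 43 × 4 = 1
So 19 × -9 ≡ 1 (mod 43)
The inverse is -9 mod 43 = 34
Verification: 19 × 34 = 646 = 15 × 43 + 1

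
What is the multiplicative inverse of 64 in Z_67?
22

Using Extended Euclidean Algorithm:
gcd(64, 67) = 1
Bezout coefficients: 64 × 22 + 67 × -21 = 1
So 64 × 22 ≡ 1 (mod 67)
The inverse is 22 mod 67 = 22
Verification: 64 × 22 = 1408 = 21 × 67 + 1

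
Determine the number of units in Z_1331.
1210

Prime factorization: 1331 = 11^3
Using the formula φ(n) = n × Π(1 - 1/p) for each prime factor p:
φ(1331) = 1331 × (1 - 1/11)
φ(1331) = 1210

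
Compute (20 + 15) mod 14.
7

(20 + 15) = 35
35 mod 14 = 7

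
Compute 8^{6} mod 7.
1

Using successive squaring:
Binary expansion of 6: 110
Powers of 8 mod 7 (each is the square of the previous):
  8^1 ≡ 1 (mod 7)
  8^2 ≡ 1² = 1 ≡ 1 (mod 7)
  8^4 ≡ 1² = 1 ≡ 1 (mod 7)
6 = 4 + 2, so 8^6 = 8^4 × 8^2 ≡ 1 × 1 (mod 7)
Multiplying step by step:
  1 × 1 = 1 ≡ 1 (mod 7)
Result: 8^6 ≡ 1 (mod 7)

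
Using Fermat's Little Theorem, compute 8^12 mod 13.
By Fermat's Little Theorem, 8^{12} ≡ 1 (mod 13) since 13 is prime and gcd(8, 13) = 1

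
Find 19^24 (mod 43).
Using repeated squaring. 24 = 16 + 8 (binary 11000). Repeated squaring mod 43: 19^1 ≡ 19; 19^2 ≡ 19² = 361 ≡ 17; 19^4 ≡ 17² = 289 ≡ 31; 19^8 ≡ 31² = 961 ≡ 15; 19^16 ≡ 15² = 225 ≡ 10. Multiply: 19^24 = 19^16 × 19^8 ≡ 10 × 15 (mod 43): 10 × 15 = 150 ≡ 21. So 19^24 ≡ 21 (mod 43).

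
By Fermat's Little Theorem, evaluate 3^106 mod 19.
By Fermat: 3^{18} ≡ 1 (mod 19). 106 = 5×18 + 16. So 3^{106} ≡ 3^{16} ≡ 17 (mod 19)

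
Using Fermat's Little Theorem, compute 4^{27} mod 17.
13

By Fermat's Little Theorem, a^(p-1) ≡ 1 (mod p) for prime p and gcd(a, p) = 1
Here p = 17, so 4^16 ≡ 1 (mod 17)
We can reduce the exponent: 27 mod 16 = 11
So 4^27 ≡ 4^11 (mod 17)
Computing: 4^11 mod 17 = 13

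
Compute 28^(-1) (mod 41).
28^(-1) ≡ 22 (mod 41). Verification: 28 × 22 = 616 ≡ 1 (mod 41)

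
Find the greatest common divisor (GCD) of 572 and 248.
4

Using the Euclidean algorithm:
572 = 2 × 248 + 76
248 = 3 × 76 + 20
76 = 3 × 20 + 16
20 = 1 × 16 + 4
16 = 4 × 4 + 0

GCD(572, 248) = 4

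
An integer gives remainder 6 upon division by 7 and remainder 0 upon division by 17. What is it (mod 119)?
M = 7 × 17 = 119. M₁ = 17, y₁ ≡ 5 (mod 7). M₂ = 7, y₂ ≡ 5 (mod 17). m = 6×17×5 + 0×7×5 ≡ 34 (mod 119). The smallest positive such number is 34.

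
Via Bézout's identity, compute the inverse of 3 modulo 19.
Extended GCD: 3(-6) + 19(1) = 1. So 3^(-1) ≡ 13 ≡ 13 (mod 19). Verify: 3 × 13 = 39 ≡ 1 (mod 19)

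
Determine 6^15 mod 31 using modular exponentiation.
Using repeated squaring. 15 = 8 + 4 + 2 + 1 (binary 1111). Repeated squaring mod 31: 6^1 ≡ 6; 6^2 ≡ 6² = 36 ≡ 5; 6^4 ≡ 5² = 25 ≡ 25; 6^8 ≡ 25² = 625 ≡ 5. Multiply: 6^15 = 6^8 × 6^4 × 6^2 × 6^1 ≡ 5 × 25 × 5 × 6 (mod 31): 5 × 25 = 125 ≡ 1; 1 × 5 = 5 ≡ 5; 5 × 6 = 30 ≡ 30. So 6^15 ≡ 30 (mod 31).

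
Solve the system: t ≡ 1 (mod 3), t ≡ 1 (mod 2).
M = 3 × 2 = 6. M₁ = 2, y₁ ≡ 2 (mod 3). M₂ = 3, y₂ ≡ 1 (mod 2). t = 1×2×2 + 1×3×1 ≡ 1 (mod 6)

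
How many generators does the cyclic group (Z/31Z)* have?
8

The number of primitive roots modulo p is φ(p-1) = φ(30)
φ(30) = 8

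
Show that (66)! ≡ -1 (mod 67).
(66)! mod 67 = 66. Since this equals -1 (mod 67), Wilson confirms 67 is prime.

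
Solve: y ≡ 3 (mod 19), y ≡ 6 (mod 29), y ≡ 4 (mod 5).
M = 19 × 29 × 5 = 2755. M₁ = 145, y₁ ≡ 8 (mod 19). M₂ = 95, y₂ ≡ 11 (mod 29). M₃ = 551, y₃ ≡ 1 (mod 5). y = 3×145×8 + 6×95×11 + 4×551×1 ≡ 934 (mod 2755)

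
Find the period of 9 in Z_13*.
Powers of 9 mod 13: 9^1≡9, 9^2≡3, 9^3≡1. Order = 3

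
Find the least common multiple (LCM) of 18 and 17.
306

First find GCD(18, 17) using the Euclidean algorithm:
18 = 1 × 17 + 1
17 = 17 × 1 + 0
GCD(18, 17) = 1

LCM formula: LCM(a, b) = (a × b) / GCD(a, b)
LCM(18, 17) = (18 × 17) / 1
LCM(18, 17) = 306 / 1
LCM(18, 17) = 306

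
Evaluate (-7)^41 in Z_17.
Using Fermat: (-7)^{16} ≡ 1 (mod 17). 41 ≡ 9 (mod 16). So (-7)^{41} ≡ (-7)^{9} ≡ 7 (mod 17)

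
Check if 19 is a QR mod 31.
By Euler's criterion: 19^{15} ≡ 1 (mod 31). Since this equals 1, 19 is a QR.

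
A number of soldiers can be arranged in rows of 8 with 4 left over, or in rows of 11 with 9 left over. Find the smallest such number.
M = 8 × 11 = 88. M₁ = 11, y₁ ≡ 3 (mod 8). M₂ = 8, y₂ ≡ 7 (mod 11). r = 4×11×3 + 9×8×7 ≡ 20 (mod 88). The smallest positive such number is 20.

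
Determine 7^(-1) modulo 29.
7^(-1) ≡ 25 (mod 29). Verification: 7 × 25 = 175 ≡ 1 (mod 29)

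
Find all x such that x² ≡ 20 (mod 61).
The square roots of 20 mod 61 are 9 and 52. Verify: 9² = 81 ≡ 20 (mod 61)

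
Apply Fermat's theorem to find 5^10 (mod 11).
By Fermat's Little Theorem, 5^{10} ≡ 1 (mod 11) since 11 is prime and gcd(5, 11) = 1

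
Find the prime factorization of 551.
19 × 29

Divide by primes starting from smallest:
551 ÷ 19 = 29
29 ÷ 29 = 1

551 = 19 × 29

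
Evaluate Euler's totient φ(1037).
960

Prime factorization: 1037 = 17 × 61
Using the formula φ(n) = n × Π(1 - 1/p) for each prime factor p:
φ(1037) = 1037 × (1 - 1/17) × (1 - 1/61)
φ(1037) = 960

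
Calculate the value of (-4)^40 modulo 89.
Using repeated squaring. (-4) ≡ 85 (mod 89). 40 = 32 + 8 (binary 101000). Repeated squaring mod 89: 85^1 ≡ 85; 85^2 ≡ 85² = 7225 ≡ 16; 85^4 ≡ 16² = 256 ≡ 78; 85^8 ≡ 78² = 6084 ≡ 32; 85^16 ≡ 32² = 1024 ≡ 45; 85^32 ≡ 45² = 2025 ≡ 67. Multiply: (-4)^40 ≡ 85^32 × 85^8 ≡ 67 × 32 (mod 89): 67 × 32 = 2144 ≡ 8. So (-4)^40 ≡ 8 (mod 89).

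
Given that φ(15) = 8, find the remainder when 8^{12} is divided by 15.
By Euler: 8^{8} ≡ 1 (mod 15) since gcd(8, 15) = 1. 12 = 1×8 + 4. So 8^{12} ≡ 8^{4} ≡ 1 (mod 15)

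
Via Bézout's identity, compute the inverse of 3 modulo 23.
Extended GCD: 3(8) + 23(-1) = 1. So 3^(-1) ≡ 8 ≡ 8 (mod 23). Verify: 3 × 8 = 24 ≡ 1 (mod 23)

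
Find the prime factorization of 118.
2 × 59

Divide by primes starting from smallest:
118 ÷ 2 = 59
59 ÷ 59 = 1

118 = 2 × 59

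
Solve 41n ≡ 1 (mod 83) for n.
41^(-1) ≡ 81 (mod 83). Verification: 41 × 81 = 3321 ≡ 1 (mod 83)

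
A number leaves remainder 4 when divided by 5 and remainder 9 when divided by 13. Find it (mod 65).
M = 5 × 13 = 65. M₁ = 13, y₁ ≡ 2 (mod 5). M₂ = 5, y₂ ≡ 8 (mod 13). t = 4×13×2 + 9×5×8 ≡ 9 (mod 65)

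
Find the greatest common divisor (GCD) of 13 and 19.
1

Using the Euclidean algorithm:
13 = 0 × 19 + 13
19 = 1 × 13 + 6
13 = 2 × 6 + 1
6 = 6 × 1 + 0

GCD(13, 19) = 1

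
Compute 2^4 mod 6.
4 = 4 (binary 100). Repeated squaring mod 6: 2^1 ≡ 2; 2^2 ≡ 2² = 4 ≡ 4; 2^4 ≡ 4² = 16 ≡ 4. So 2^4 ≡ 4 (mod 6).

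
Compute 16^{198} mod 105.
1

Using successive squaring:
Binary expansion of 198: 11000110
Powers of 16 mod 105 (each is the square of the previous):
  16^1 ≡ 16 (mod 105)
  16^2 ≡ 16² = 256 ≡ 46 (mod 105)
  16^4 ≡ 46² = 2116 ≡ 16 (mod 105)
  16^8 ≡ 16² = 256 ≡ 46 (mod 105)
  16^16 ≡ 46² = 2116 ≡ 16 (mod 105)
  16^32 ≡ 16² = 256 ≡ 46 (mod 105)
  16^64 ≡ 46² = 2116 ≡ 16 (mod 105)
  16^128 ≡ 16² = 256 ≡ 46 (mod 105)
198 = 128 + 64 + 4 + 2, so 16^198 = 16^128 × 16^64 × 16^4 × 16^2 ≡ 46 × 16 × 16 × 46 (mod 105)
Multiplying step by step:
  46 × 16 = 736 ≡ 1 (mod 105)
  1 × 16 = 16 ≡ 16 (mod 105)
  16 × 46 = 736 ≡ 1 (mod 105)
Result: 16^198 ≡ 1 (mod 105)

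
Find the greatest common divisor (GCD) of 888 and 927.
3

Using the Euclidean algorithm:
888 = 0 × 927 + 888
927 = 1 × 888 + 39
888 = 22 × 39 + 30
39 = 1 × 30 + 9
30 = 3 × 9 + 3
9 = 3 × 3 + 0

GCD(888, 927) = 3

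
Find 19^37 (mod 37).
Using Fermat: 19^{36} ≡ 1 (mod 37). 37 ≡ 1 (mod 36). So 19^{37} ≡ 19^{1} ≡ 19 (mod 37)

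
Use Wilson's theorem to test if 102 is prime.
(101)! mod 102 = 0. Since 0 ≢ -1 (mod 102), 102 is not prime.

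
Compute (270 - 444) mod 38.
16

(270 - 444) = -174
-174 mod 38 = 16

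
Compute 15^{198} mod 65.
25

Using successive squaring:
Binary expansion of 198: 11000110
Powers of 15 mod 65 (each is the square of the previous):
  15^1 ≡ 15 (mod 65)
  15^2 ≡ 15² = 225 ≡ 30 (mod 65)
  15^4 ≡ 30² = 900 ≡ 55 (mod 65)
  15^8 ≡ 55² = 3025 ≡ 35 (mod 65)
  15^16 ≡ 35² = 1225 ≡ 55 (mod 65)
  15^32 ≡ 55² = 3025 ≡ 35 (mod 65)
  15^64 ≡ 35² = 1225 ≡ 55 (mod 65)
  15^128 ≡ 55² = 3025 ≡ 35 (mod 65)
198 = 128 + 64 + 4 + 2, so 15^198 = 15^128 × 15^64 × 15^4 × 15^2 ≡ 35 × 55 × 55 × 30 (mod 65)
Multiplying step by step:
  35 × 55 = 1925 ≡ 40 (mod 65)
  40 × 55 = 2200 ≡ 55 (mod 65)
  55 × 30 = 1650 ≡ 25 (mod 65)
Result: 15^198 ≡ 25 (mod 65)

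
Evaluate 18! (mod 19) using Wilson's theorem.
By Wilson's theorem, (18)! ≡ -1 ≡ 18 (mod 19)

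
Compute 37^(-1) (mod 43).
37^(-1) ≡ 7 (mod 43). Verification: 37 × 7 = 259 ≡ 1 (mod 43)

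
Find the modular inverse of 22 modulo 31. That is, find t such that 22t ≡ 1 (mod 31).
24

Using Extended Euclidean Algorithm:
gcd(22, 31) = 1
Bezout coefficients: 22 × -7 + 31 × 5 = 1
So 22 × -7 ≡ 1 (mod 31)
The inverse is -7 mod 31 = 24
Verification: 22 × 24 = 528 = 17 × 31 + 1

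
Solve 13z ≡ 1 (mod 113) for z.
13^(-1) ≡ 87 (mod 113). Verification: 13 × 87 = 1131 ≡ 1 (mod 113)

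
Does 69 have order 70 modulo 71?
p - 1 = 70 has prime divisors 2, 5, 7. Check 69^(70/q) mod 71 for each: 69^(70/2) = 69^35 ≡ 70, 69^(70/5) = 69^14 ≡ 54, 69^(70/7) = 69^10 ≡ 30 (mod 71). None of these is 1, so 69 has order 70 = φ(71), so it is a primitive root mod 71.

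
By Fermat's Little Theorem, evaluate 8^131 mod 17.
By Fermat: 8^{16} ≡ 1 (mod 17). 131 = 8×16 + 3. So 8^{131} ≡ 8^{3} ≡ 2 (mod 17)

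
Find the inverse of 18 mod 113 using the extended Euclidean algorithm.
Extended GCD: 18(44) + 113(-7) = 1. So 18^(-1) ≡ 44 ≡ 44 (mod 113). Verify: 18 × 44 = 792 ≡ 1 (mod 113)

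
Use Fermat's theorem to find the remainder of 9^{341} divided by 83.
78

By Fermat's Little Theorem, a^(p-1) ≡ 1 (mod p) for prime p and gcd(a, p) = 1
Here p = 83, so 9^82 ≡ 1 (mod 83)
We can reduce the exponent: 341 mod 82 = 13
So 9^341 ≡ 9^13 (mod 83)
Computing: 9^13 mod 83 = 78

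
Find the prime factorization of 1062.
2 × 3^2 × 59

Divide by primes starting from smallest:
1062 ÷ 2 = 531
531 ÷ 3 = 177
177 ÷ 3 = 59
59 ÷ 59 = 1

1062 = 2 × 3^2 × 59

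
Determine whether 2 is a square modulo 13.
By Euler's criterion: 2^{6} ≡ 12 (mod 13). Since this equals -1 (≡ 12), 2 is not a QR.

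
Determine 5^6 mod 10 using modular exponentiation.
6 = 4 + 2 (binary 110). Repeated squaring mod 10: 5^1 ≡ 5; 5^2 ≡ 5² = 25 ≡ 5; 5^4 ≡ 5² = 25 ≡ 5. Multiply: 5^6 = 5^4 × 5^2 ≡ 5 × 5 (mod 10): 5 × 5 = 25 ≡ 5. So 5^6 ≡ 5 (mod 10).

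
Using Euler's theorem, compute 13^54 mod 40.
By Euler: 13^{16} ≡ 1 (mod 40) since gcd(13, 40) = 1. 54 = 3×16 + 6. So 13^{54} ≡ 13^{6} ≡ 9 (mod 40)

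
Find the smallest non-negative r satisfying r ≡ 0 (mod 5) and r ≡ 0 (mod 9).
M = 5 × 9 = 45. M₁ = 9, y₁ ≡ 4 (mod 5). M₂ = 5, y₂ ≡ 2 (mod 9). r = 0×9×4 + 0×5×2 ≡ 0 (mod 45)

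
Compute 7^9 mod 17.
9 = 8 + 1 (binary 1001). Repeated squaring mod 17: 7^1 ≡ 7; 7^2 ≡ 7² = 49 ≡ 15; 7^4 ≡ 15² = 225 ≡ 4; 7^8 ≡ 4² = 16 ≡ 16. Multiply: 7^9 = 7^8 × 7^1 ≡ 16 × 7 (mod 17): 16 × 7 = 112 ≡ 10. So 7^9 ≡ 10 (mod 17).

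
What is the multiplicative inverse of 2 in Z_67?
2^(-1) ≡ 34 (mod 67). Verification: 2 × 34 = 68 ≡ 1 (mod 67)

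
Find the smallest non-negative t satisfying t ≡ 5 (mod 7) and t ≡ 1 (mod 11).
M = 7 × 11 = 77. M₁ = 11, y₁ ≡ 2 (mod 7). M₂ = 7, y₂ ≡ 8 (mod 11). t = 5×11×2 + 1×7×8 ≡ 12 (mod 77)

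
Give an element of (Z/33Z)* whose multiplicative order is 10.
2 has order 10 mod 33 since 2^{10} ≡ 1 (mod 33) and no smaller power works.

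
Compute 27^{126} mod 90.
9

Using successive squaring:
Binary expansion of 126: 1111110
Powers of 27 mod 90 (each is the square of the previous):
  27^1 ≡ 27 (mod 90)
  27^2 ≡ 27² = 729 ≡ 9 (mod 90)
  27^4 ≡ 9² = 81 ≡ 81 (mod 90)
  27^8 ≡ 81² = 6561 ≡ 81 (mod 90)
  27^16 ≡ 81² = 6561 ≡ 81 (mod 90)
  27^32 ≡ 81² = 6561 ≡ 81 (mod 90)
  27^64 ≡ 81² = 6561 ≡ 81 (mod 90)
126 = 64 + 32 + 16 + 8 + 4 + 2, so 27^126 = 27^64 × 27^32 × 27^16 × 27^8 × 27^4 × 27^2 ≡ 81 × 81 × 81 × 81 × 81 × 9 (mod 90)
Multiplying step by step:
  81 × 81 = 6561 ≡ 81 (mod 90)
  81 × 81 = 6561 ≡ 81 (mod 90)
  81 × 81 = 6561 ≡ 81 (mod 90)
  81 × 81 = 6561 ≡ 81 (mod 90)
  81 × 9 = 729 ≡ 9 (mod 90)
Result: 27^126 ≡ 9 (mod 90)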